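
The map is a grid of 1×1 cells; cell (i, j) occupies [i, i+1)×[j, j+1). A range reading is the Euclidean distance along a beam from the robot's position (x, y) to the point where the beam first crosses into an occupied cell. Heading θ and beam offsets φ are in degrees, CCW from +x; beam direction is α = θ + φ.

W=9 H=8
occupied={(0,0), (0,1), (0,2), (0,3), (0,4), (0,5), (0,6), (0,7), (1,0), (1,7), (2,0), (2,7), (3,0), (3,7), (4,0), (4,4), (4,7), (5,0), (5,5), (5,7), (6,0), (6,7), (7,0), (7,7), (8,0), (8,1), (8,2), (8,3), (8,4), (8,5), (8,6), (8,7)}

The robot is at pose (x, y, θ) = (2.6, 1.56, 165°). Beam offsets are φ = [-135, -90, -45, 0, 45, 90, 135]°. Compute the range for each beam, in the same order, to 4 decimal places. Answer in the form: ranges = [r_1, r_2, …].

beam 1: φ=-135°, α=30°
  cosα=0.8660 sinα=0.5000 | (2,1) | tMaxX 0.4619 tMaxY 0.8800 | tΔX 1.1547 tΔY 2.0000
    t=0.4619 [x] (3,1)
    t=0.8800 [y] (3,2)
    t=1.6166 [x] (4,2)
    t=2.7713 [x] (5,2)
    t=2.8800 [y] (5,3)
    t=3.9260 [x] (6,3)
    t=4.8800 [y] (6,4)
    t=5.0807 [x] (7,4)
    t=6.2354 [x] (8,4) — stop
  → r_1 = 6.2354
beam 2: φ=-90°, α=75°
  cosα=0.2588 sinα=0.9659 | (2,1) | tMaxX 1.5455 tMaxY 0.4555 | tΔX 3.8637 tΔY 1.0353
    t=0.4555 [y] (2,2)
    t=1.4908 [y] (2,3)
    t=1.5455 [x] (3,3)
    t=2.5261 [y] (3,4)
    t=3.5614 [y] (3,5)
    t=4.5966 [y] (3,6)
    t=5.4092 [x] (4,6)
    t=5.6319 [y] (4,7) — stop
  → r_2 = 5.6319
beam 3: φ=-45°, α=120°
  cosα=-0.5000 sinα=0.8660 | (2,1) | tMaxX 1.2000 tMaxY 0.5081 | tΔX 2.0000 tΔY 1.1547
    t=0.5081 [y] (2,2)
    t=1.2000 [x] (1,2)
    t=1.6628 [y] (1,3)
    t=2.8175 [y] (1,4)
    t=3.2000 [x] (0,4) — stop
  → r_3 = 3.2000
beam 4: φ=0°, α=165°
  cosα=-0.9659 sinα=0.2588 | (2,1) | tMaxX 0.6212 tMaxY 1.7000 | tΔX 1.0353 tΔY 3.8637
    t=0.6212 [x] (1,1)
    t=1.6564 [x] (0,1) — stop
  → r_4 = 1.6564
beam 5: φ=45°, α=210°
  cosα=-0.8660 sinα=-0.5000 | (2,1) | tMaxX 0.6928 tMaxY 1.1200 | tΔX 1.1547 tΔY 2.0000
    t=0.6928 [x] (1,1)
    t=1.1200 [y] (1,0) — stop
  → r_5 = 1.1200
beam 6: φ=90°, α=255°
  cosα=-0.2588 sinα=-0.9659 | (2,1) | tMaxX 2.3182 tMaxY 0.5798 | tΔX 3.8637 tΔY 1.0353
    t=0.5798 [y] (2,0) — stop
  → r_6 = 0.5798
beam 7: φ=135°, α=300°
  cosα=0.5000 sinα=-0.8660 | (2,1) | tMaxX 0.8000 tMaxY 0.6466 | tΔX 2.0000 tΔY 1.1547
    t=0.6466 [y] (2,0) — stop
  → r_7 = 0.6466

ranges = [6.2354, 5.6319, 3.2000, 1.6564, 1.1200, 0.5798, 0.6466]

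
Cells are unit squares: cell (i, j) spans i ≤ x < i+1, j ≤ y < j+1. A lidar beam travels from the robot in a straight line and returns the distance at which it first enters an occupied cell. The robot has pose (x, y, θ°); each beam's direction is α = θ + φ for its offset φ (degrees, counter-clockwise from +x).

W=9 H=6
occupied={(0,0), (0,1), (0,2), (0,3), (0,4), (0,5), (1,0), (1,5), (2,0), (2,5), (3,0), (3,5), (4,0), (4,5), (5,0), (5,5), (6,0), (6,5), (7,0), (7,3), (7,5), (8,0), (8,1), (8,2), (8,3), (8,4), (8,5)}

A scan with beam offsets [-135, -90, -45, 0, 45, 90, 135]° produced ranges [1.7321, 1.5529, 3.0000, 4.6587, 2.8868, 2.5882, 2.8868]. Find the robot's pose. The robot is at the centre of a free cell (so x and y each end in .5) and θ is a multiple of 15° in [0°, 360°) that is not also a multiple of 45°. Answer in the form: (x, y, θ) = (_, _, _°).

The pose lattice has 27·16 = 432 candidates. Test each by forward raycasting.
  (3.5, 3.5, 120°): beam 1 = 4.6587 ≠ 1.7321 ✗
  (1.5, 4.5, 240°): beam 1 = 0.5176 ≠ 1.7321 ✗
  (4.5, 4.5, 285°): beam 1 = 1.0000 ≠ 1.7321 ✗
  (5.5, 2.5, 30°): beam 1 = 1.5529 ≠ 1.7321 ✗
  …
  (5.5, 3.5, 195°): r_1=1.7321, r_2=1.5529, r_3=3.0000, r_4=4.6587, r_5=2.8868, r_6=2.5882, r_7=2.8868 — all match ✓
No second candidate reproduces the full scan.

(x, y, θ) = (5.5, 3.5, 195°)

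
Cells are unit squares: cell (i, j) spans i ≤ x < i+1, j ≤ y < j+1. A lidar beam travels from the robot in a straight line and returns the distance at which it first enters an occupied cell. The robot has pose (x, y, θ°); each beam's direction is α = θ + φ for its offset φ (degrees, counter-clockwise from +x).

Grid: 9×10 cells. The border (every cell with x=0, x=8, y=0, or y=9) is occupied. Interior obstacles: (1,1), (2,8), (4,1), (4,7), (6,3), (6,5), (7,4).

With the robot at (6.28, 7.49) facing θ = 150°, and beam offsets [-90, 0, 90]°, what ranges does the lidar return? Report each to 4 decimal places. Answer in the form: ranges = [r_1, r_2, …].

beam 1: φ=-90°, α=60°
  dir = (cos 60°, sin 60°) = (0.5000, 0.8660); from cell (6,7)
  next x-line at t=1.4400, next y-line at t=0.5889; Δt_x=2.0000, Δt_y=1.1547
    y: enter (6,8) at t=0.5889
    x: enter (7,8) at t=1.4400
    y: enter (7,9) at t=1.7436 ← occupied
  → r_1 = 1.7436
beam 2: φ=0°, α=150°
  dir = (cos 150°, sin 150°) = (-0.8660, 0.5000); from cell (6,7)
  next x-line at t=0.3233, next y-line at t=1.0200; Δt_x=1.1547, Δt_y=2.0000
    x: enter (5,7) at t=0.3233
    y: enter (5,8) at t=1.0200
    x: enter (4,8) at t=1.4780
    x: enter (3,8) at t=2.6327
    y: enter (3,9) at t=3.0200 ← occupied
  → r_2 = 3.0200
beam 3: φ=90°, α=240°
  dir = (cos 240°, sin 240°) = (-0.5000, -0.8660); from cell (6,7)
  next x-line at t=0.5600, next y-line at t=0.5658; Δt_x=2.0000, Δt_y=1.1547
    x: enter (5,7) at t=0.5600
    y: enter (5,6) at t=0.5658
    y: enter (5,5) at t=1.7205
    x: enter (4,5) at t=2.5600
    y: enter (4,4) at t=2.8752
    y: enter (4,3) at t=4.0299
    x: enter (3,3) at t=4.5600
    y: enter (3,2) at t=5.1846
    y: enter (3,1) at t=6.3393
    x: enter (2,1) at t=6.5600
    y: enter (2,0) at t=7.4940 ← occupied
  → r_3 = 7.4940

ranges = [1.7436, 3.0200, 7.4940]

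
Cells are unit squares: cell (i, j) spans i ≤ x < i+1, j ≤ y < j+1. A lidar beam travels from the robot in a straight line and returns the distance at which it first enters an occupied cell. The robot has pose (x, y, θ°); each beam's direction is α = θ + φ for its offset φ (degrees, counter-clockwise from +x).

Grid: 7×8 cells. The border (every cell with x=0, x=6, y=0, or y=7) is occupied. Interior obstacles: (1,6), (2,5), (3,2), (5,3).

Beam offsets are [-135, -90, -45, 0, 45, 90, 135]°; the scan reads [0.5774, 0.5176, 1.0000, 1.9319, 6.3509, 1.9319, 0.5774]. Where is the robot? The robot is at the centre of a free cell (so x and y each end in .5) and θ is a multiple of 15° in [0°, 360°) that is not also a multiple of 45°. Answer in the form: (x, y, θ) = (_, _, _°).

(x, y, θ) = (1.5, 1.5, 15°)

The pose lattice has 26·16 = 416 candidates. Test each by forward raycasting.
  (4.5, 2.5, 75°): beam 1 = 1.7321 ≠ 0.5774 ✗
  (4.5, 3.5, 285°): beam 1 = 4.0415 ≠ 0.5774 ✗
  (2.5, 3.5, 30°): beam 1 = 2.5882 ≠ 0.5774 ✗
  (3.5, 6.5, 330°): beam 1 = 1.5529 ≠ 0.5774 ✗
  …
  (1.5, 1.5, 15°): r_1=0.5774, r_2=0.5176, r_3=1.0000, r_4=1.9319, r_5=6.3509, r_6=1.9319, r_7=0.5774 — all match ✓
Unique over the lattice → pose = (1.5, 1.5, 15°).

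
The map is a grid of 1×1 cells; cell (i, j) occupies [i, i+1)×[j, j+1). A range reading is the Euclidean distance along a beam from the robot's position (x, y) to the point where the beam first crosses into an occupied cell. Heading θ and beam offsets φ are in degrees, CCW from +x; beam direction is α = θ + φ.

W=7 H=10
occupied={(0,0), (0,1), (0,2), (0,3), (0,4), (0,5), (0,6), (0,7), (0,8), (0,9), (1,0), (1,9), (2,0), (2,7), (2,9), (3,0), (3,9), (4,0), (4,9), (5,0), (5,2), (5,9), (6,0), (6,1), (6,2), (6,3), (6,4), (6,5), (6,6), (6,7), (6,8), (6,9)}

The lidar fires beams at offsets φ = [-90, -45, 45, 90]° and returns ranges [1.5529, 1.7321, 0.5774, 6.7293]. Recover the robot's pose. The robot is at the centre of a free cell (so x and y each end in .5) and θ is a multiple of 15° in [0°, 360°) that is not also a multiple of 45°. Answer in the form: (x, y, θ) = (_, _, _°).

Candidates: 38 free-cell centres × 16 headings = 608 poses. Raycast each; keep the one whose scan matches to 4 dp.
  (4.5, 1.5, 120°): beam 1 = 1.0000 ≠ 1.5529 ✗
  (4.5, 2.5, 150°): beam 1 = 3.0000 ≠ 1.5529 ✗
  (3.5, 4.5, 60°): beam 1 = 2.8868 ≠ 1.5529 ✗
  (5.5, 1.5, 105°): beam 1 = 0.5176 ≠ 1.5529 ✗
  (2.5, 2.5, 330°): beam 1 = 1.7321 ≠ 1.5529 ✗
  …
  (3.5, 7.5, 165°): r_1=1.5529, r_2=1.7321, r_3=0.5774, r_4=6.7293 — all match ✓
Only this pose fits every beam.

(x, y, θ) = (3.5, 7.5, 165°)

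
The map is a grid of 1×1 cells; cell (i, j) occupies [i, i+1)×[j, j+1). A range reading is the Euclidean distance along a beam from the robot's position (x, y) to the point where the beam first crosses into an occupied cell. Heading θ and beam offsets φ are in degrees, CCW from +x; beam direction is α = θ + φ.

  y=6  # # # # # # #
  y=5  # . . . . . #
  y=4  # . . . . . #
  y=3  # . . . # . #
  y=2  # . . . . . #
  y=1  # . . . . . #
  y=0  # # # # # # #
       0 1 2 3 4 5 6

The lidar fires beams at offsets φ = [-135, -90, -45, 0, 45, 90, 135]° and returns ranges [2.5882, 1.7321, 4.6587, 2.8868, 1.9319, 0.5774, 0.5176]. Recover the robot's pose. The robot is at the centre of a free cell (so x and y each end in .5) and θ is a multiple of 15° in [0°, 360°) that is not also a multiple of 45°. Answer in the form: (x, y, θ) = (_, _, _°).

(x, y, θ) = (3.5, 1.5, 150°)

Candidates: 24 free-cell centres × 16 headings = 384 poses. Raycast each; keep the one whose scan matches to 4 dp.
  (5.5, 4.5, 300°): beam 1 = 4.6587 ≠ 2.5882 ✗
  (4.5, 4.5, 330°): beam 1 = 3.6235 ≠ 2.5882 ✗
  (1.5, 4.5, 120°): beam 2 = 3.0000 ≠ 1.7321 ✗
  (5.5, 1.5, 195°): beam 1 = 1.0000 ≠ 2.5882 ✗
  …
  (3.5, 1.5, 150°): r_1=2.5882, r_2=1.7321, r_3=4.6587, r_4=2.8868, r_5=1.9319, r_6=0.5774, r_7=0.5176 — all match ✓
Unique over the lattice → pose = (3.5, 1.5, 150°).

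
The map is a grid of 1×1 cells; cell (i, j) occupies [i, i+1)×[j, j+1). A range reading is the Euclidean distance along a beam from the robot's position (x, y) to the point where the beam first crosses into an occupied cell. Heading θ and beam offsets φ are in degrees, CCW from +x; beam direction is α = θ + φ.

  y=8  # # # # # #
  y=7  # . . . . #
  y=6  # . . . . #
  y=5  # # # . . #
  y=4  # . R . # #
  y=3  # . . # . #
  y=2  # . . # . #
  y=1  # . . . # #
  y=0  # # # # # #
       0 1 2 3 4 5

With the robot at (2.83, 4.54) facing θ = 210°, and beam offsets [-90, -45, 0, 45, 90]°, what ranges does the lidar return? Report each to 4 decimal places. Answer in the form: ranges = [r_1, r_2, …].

beam 1: φ=-90°, α=120°
  d=(-0.5000,0.8660)  start (2,4)  tX=1.6600 tY=0.5312  stride 1/|dx|=2.0000 1/|dy|=1.1547
    cross y-line → (2,5), t=0.5312 (wall)
  → r_1 = 0.5312
beam 2: φ=-45°, α=165°
  d=(-0.9659,0.2588)  start (2,4)  tX=0.8593 tY=1.7773  stride 1/|dx|=1.0353 1/|dy|=3.8637
    cross x-line → (1,4), t=0.8593
    cross y-line → (1,5), t=1.7773 (wall)
  → r_2 = 1.7773
beam 3: φ=0°, α=210°
  d=(-0.8660,-0.5000)  start (2,4)  tX=0.9584 tY=1.0800  stride 1/|dx|=1.1547 1/|dy|=2.0000
    cross x-line → (1,4), t=0.9584
    cross y-line → (1,3), t=1.0800
    cross x-line → (0,3), t=2.1131 (wall)
  → r_3 = 2.1131
beam 4: φ=45°, α=255°
  d=(-0.2588,-0.9659)  start (2,4)  tX=3.2069 tY=0.5590  stride 1/|dx|=3.8637 1/|dy|=1.0353
    cross y-line → (2,3), t=0.5590
    cross y-line → (2,2), t=1.5943
    cross y-line → (2,1), t=2.6296
    cross x-line → (1,1), t=3.2069
    cross y-line → (1,0), t=3.6649 (wall)
  → r_4 = 3.6649
beam 5: φ=90°, α=300°
  d=(0.5000,-0.8660)  start (2,4)  tX=0.3400 tY=0.6235  stride 1/|dx|=2.0000 1/|dy|=1.1547
    cross x-line → (3,4), t=0.3400
    cross y-line → (3,3), t=0.6235 (wall)
  → r_5 = 0.6235

ranges = [0.5312, 1.7773, 2.1131, 3.6649, 0.6235]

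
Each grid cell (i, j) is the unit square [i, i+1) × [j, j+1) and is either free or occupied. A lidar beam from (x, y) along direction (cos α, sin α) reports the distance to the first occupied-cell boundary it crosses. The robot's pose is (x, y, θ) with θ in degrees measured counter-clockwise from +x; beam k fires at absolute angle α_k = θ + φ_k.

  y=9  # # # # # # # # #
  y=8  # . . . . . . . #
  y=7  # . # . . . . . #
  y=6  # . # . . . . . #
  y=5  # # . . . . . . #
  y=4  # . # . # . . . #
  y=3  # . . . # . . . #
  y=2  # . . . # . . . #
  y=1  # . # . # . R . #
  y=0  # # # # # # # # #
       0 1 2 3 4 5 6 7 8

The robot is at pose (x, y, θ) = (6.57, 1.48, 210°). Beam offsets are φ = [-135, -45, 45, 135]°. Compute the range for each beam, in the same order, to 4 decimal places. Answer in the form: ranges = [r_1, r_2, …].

ranges = [5.5251, 1.6254, 0.4969, 1.4804]

beam 1: φ=-135°, α=75°
  cosα=0.2588 sinα=0.9659 | (6,1) | tMaxX 1.6614 tMaxY 0.5383 | tΔX 3.8637 tΔY 1.0353
    t=0.5383 [y] (6,2)
    t=1.5736 [y] (6,3)
    t=1.6614 [x] (7,3)
    t=2.6089 [y] (7,4)
    t=3.6442 [y] (7,5)
    t=4.6794 [y] (7,6)
    t=5.5251 [x] (8,6) — stop
  → r_1 = 5.5251
beam 2: φ=-45°, α=165°
  cosα=-0.9659 sinα=0.2588 | (6,1) | tMaxX 0.5901 tMaxY 2.0091 | tΔX 1.0353 tΔY 3.8637
    t=0.5901 [x] (5,1)
    t=1.6254 [x] (4,1) — stop
  → r_2 = 1.6254
beam 3: φ=45°, α=255°
  cosα=-0.2588 sinα=-0.9659 | (6,1) | tMaxX 2.2023 tMaxY 0.4969 | tΔX 3.8637 tΔY 1.0353
    t=0.4969 [y] (6,0) — stop
  → r_3 = 0.4969
beam 4: φ=135°, α=345°
  cosα=0.9659 sinα=-0.2588 | (6,1) | tMaxX 0.4452 tMaxY 1.8546 | tΔX 1.0353 tΔY 3.8637
    t=0.4452 [x] (7,1)
    t=1.4804 [x] (8,1) — stop
  → r_4 = 1.4804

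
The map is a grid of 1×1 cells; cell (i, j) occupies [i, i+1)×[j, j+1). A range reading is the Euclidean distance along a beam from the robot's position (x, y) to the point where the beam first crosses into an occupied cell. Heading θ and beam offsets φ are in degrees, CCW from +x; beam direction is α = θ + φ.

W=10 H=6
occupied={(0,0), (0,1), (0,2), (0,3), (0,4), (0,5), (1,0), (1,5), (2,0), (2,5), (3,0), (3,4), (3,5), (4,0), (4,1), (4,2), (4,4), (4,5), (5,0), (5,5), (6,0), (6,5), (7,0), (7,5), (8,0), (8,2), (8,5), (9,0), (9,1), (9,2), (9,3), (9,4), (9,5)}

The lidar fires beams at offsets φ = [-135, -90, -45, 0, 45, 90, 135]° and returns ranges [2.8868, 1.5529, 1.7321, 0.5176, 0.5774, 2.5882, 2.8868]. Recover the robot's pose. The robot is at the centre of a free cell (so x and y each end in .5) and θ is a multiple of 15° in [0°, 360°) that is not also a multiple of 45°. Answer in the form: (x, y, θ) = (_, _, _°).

Enumerate (i+0.5, j+0.5, θ) over the 27 free cells and 16 admissible headings. For each, cast all 7 beams and compare to the given ranges.
  (1.5, 2.5, 165°): beam 1 = 3.0000 ≠ 2.8868 ✗
  (1.5, 4.5, 15°): beam 1 = 1.0000 ≠ 2.8868 ✗
  (3.5, 3.5, 150°): beam 1 = 5.6940 ≠ 2.8868 ✗
  (8.5, 4.5, 30°): beam 1 = 1.5529 ≠ 2.8868 ✗
  …
  (7.5, 2.5, 345°): r_1=2.8868, r_2=1.5529, r_3=1.7321, r_4=0.5176, r_5=0.5774, r_6=2.5882, r_7=2.8868 — all match ✓
Unique over the lattice → pose = (7.5, 2.5, 345°).

(x, y, θ) = (7.5, 2.5, 345°)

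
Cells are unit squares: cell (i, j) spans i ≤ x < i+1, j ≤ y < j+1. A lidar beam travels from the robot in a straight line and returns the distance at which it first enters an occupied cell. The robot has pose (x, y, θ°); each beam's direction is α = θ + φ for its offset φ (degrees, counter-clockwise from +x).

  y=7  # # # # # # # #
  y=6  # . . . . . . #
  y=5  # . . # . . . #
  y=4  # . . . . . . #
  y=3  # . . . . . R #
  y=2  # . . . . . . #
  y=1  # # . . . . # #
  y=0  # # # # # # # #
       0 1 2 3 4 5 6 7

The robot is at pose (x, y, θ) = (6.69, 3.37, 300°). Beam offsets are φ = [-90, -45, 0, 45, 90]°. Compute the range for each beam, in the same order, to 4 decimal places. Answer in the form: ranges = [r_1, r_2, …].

ranges = [4.7400, 1.4183, 0.6200, 0.3209, 0.3580]

beam 1: φ=-90°, α=210°
  d=(-0.8660,-0.5000)  start (6,3)  tX=0.7967 tY=0.7400  stride 1/|dx|=1.1547 1/|dy|=2.0000
    cross y-line → (6,2), t=0.7400
    cross x-line → (5,2), t=0.7967
    cross x-line → (4,2), t=1.9514
    cross y-line → (4,1), t=2.7400
    cross x-line → (3,1), t=3.1061
    cross x-line → (2,1), t=4.2608
    cross y-line → (2,0), t=4.7400 (wall)
  → r_1 = 4.7400
beam 2: φ=-45°, α=255°
  d=(-0.2588,-0.9659)  start (6,3)  tX=2.6660 tY=0.3831  stride 1/|dx|=3.8637 1/|dy|=1.0353
    cross y-line → (6,2), t=0.3831
    cross y-line → (6,1), t=1.4183 (wall)
  → r_2 = 1.4183
beam 3: φ=0°, α=300°
  d=(0.5000,-0.8660)  start (6,3)  tX=0.6200 tY=0.4272  stride 1/|dx|=2.0000 1/|dy|=1.1547
    cross y-line → (6,2), t=0.4272
    cross x-line → (7,2), t=0.6200 (wall)
  → r_3 = 0.6200
beam 4: φ=45°, α=345°
  d=(0.9659,-0.2588)  start (6,3)  tX=0.3209 tY=1.4296  stride 1/|dx|=1.0353 1/|dy|=3.8637
    cross x-line → (7,3), t=0.3209 (wall)
  → r_4 = 0.3209
beam 5: φ=90°, α=30°
  d=(0.8660,0.5000)  start (6,3)  tX=0.3580 tY=1.2600  stride 1/|dx|=1.1547 1/|dy|=2.0000
    cross x-line → (7,3), t=0.3580 (wall)
  → r_5 = 0.3580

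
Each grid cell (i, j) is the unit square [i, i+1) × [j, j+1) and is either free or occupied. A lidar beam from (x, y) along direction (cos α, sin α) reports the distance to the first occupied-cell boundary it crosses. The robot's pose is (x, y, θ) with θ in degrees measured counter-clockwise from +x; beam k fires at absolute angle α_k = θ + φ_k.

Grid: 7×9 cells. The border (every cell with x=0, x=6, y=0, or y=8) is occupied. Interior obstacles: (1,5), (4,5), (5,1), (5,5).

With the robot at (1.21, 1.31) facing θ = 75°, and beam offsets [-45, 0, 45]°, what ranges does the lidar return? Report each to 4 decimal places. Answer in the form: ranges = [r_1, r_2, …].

beam 1: φ=-45°, α=30°
  cosα=0.8660 sinα=0.5000 | (1,1) | tMaxX 0.9122 tMaxY 1.3800 | tΔX 1.1547 tΔY 2.0000
    t=0.9122 [x] (2,1)
    t=1.3800 [y] (2,2)
    t=2.0669 [x] (3,2)
    t=3.2216 [x] (4,2)
    t=3.3800 [y] (4,3)
    t=4.3763 [x] (5,3)
    t=5.3800 [y] (5,4)
    t=5.5310 [x] (6,4) — stop
  → r_1 = 5.5310
beam 2: φ=0°, α=75°
  cosα=0.2588 sinα=0.9659 | (1,1) | tMaxX 3.0523 tMaxY 0.7143 | tΔX 3.8637 tΔY 1.0353
    t=0.7143 [y] (1,2)
    t=1.7496 [y] (1,3)
    t=2.7849 [y] (1,4)
    t=3.0523 [x] (2,4)
    t=3.8202 [y] (2,5)
    t=4.8554 [y] (2,6)
    t=5.8907 [y] (2,7)
    t=6.9160 [x] (3,7)
    t=6.9260 [y] (3,8) — stop
  → r_2 = 6.9260
beam 3: φ=45°, α=120°
  cosα=-0.5000 sinα=0.8660 | (1,1) | tMaxX 0.4200 tMaxY 0.7967 | tΔX 2.0000 tΔY 1.1547
    t=0.4200 [x] (0,1) — stop
  → r_3 = 0.4200

ranges = [5.5310, 6.9260, 0.4200]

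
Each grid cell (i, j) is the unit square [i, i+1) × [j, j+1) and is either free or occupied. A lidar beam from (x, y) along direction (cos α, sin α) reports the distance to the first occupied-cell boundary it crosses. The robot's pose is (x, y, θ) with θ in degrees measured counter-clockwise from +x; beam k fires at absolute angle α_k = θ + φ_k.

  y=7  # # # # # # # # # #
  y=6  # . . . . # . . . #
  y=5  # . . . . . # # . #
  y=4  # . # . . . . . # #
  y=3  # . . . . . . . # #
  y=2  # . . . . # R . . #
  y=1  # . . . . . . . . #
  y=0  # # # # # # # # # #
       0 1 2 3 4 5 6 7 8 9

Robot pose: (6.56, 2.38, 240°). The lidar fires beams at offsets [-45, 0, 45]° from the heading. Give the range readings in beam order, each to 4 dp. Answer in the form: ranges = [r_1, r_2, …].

ranges = [0.5798, 1.5935, 1.4287]

beam 1: φ=-45°, α=195°
  direction (-0.9659, -0.2588); cell (6,2); t to first gridline: x 0.5798, y 1.4682 (then +1.0353 / +3.8637)
    (5,2) via x @ 0.5798  # hit
  → r_1 = 0.5798
beam 2: φ=0°, α=240°
  direction (-0.5000, -0.8660); cell (6,2); t to first gridline: x 1.1200, y 0.4388 (then +2.0000 / +1.1547)
    (6,1) via y @ 0.4388
    (5,1) via x @ 1.1200
    (5,0) via y @ 1.5935  # hit
  → r_2 = 1.5935
beam 3: φ=45°, α=285°
  direction (0.2588, -0.9659); cell (6,2); t to first gridline: x 1.7000, y 0.3934 (then +3.8637 / +1.0353)
    (6,1) via y @ 0.3934
    (6,0) via y @ 1.4287  # hit
  → r_3 = 1.4287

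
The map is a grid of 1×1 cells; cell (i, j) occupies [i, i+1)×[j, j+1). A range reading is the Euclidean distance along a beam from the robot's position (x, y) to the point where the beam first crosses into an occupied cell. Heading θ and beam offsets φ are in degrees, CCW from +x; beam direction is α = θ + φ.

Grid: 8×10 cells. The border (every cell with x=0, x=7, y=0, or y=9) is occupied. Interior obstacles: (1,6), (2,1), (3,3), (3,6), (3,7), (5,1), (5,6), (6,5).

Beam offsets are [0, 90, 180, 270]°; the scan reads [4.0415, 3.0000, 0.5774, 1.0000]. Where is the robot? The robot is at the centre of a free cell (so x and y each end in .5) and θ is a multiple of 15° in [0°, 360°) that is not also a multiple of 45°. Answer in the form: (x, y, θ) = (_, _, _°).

(x, y, θ) = (1.5, 3.5, 330°)

Candidates: 40 free-cell centres × 16 headings = 640 poses. Raycast each; keep the one whose scan matches to 4 dp.
  (2.5, 6.5, 60°): beam 1 = 1.0000 ≠ 4.0415 ✗
  (5.5, 7.5, 150°): beam 1 = 3.0000 ≠ 4.0415 ✗
  (4.5, 2.5, 165°): beam 1 = 3.6235 ≠ 4.0415 ✗
  …
  (1.5, 3.5, 330°): r_1=4.0415, r_2=3.0000, r_3=0.5774, r_4=1.0000 — all match ✓
No second candidate reproduces the full scan.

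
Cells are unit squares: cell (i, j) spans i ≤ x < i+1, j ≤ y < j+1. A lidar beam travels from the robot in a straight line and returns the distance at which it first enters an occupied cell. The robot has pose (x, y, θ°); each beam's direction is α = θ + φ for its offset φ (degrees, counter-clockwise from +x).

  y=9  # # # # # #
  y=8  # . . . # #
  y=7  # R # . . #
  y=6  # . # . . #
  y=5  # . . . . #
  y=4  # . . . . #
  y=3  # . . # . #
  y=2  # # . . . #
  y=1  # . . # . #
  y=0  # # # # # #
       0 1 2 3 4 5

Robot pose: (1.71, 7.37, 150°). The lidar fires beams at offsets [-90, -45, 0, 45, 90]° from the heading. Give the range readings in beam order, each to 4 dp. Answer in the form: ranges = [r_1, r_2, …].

ranges = [0.5800, 1.6875, 0.8198, 0.7350, 1.4200]

beam 1: φ=-90°, α=60°
  dir = (cos 60°, sin 60°) = (0.5000, 0.8660); from cell (1,7)
  next x-line at t=0.5800, next y-line at t=0.7275; Δt_x=2.0000, Δt_y=1.1547
    x: enter (2,7) at t=0.5800 ← occupied
  → r_1 = 0.5800
beam 2: φ=-45°, α=105°
  dir = (cos 105°, sin 105°) = (-0.2588, 0.9659); from cell (1,7)
  next x-line at t=2.7432, next y-line at t=0.6522; Δt_x=3.8637, Δt_y=1.0353
    y: enter (1,8) at t=0.6522
    y: enter (1,9) at t=1.6875 ← occupied
  → r_2 = 1.6875
beam 3: φ=0°, α=150°
  dir = (cos 150°, sin 150°) = (-0.8660, 0.5000); from cell (1,7)
  next x-line at t=0.8198, next y-line at t=1.2600; Δt_x=1.1547, Δt_y=2.0000
    x: enter (0,7) at t=0.8198 ← occupied
  → r_3 = 0.8198
beam 4: φ=45°, α=195°
  dir = (cos 195°, sin 195°) = (-0.9659, -0.2588); from cell (1,7)
  next x-line at t=0.7350, next y-line at t=1.4296; Δt_x=1.0353, Δt_y=3.8637
    x: enter (0,7) at t=0.7350 ← occupied
  → r_4 = 0.7350
beam 5: φ=90°, α=240°
  dir = (cos 240°, sin 240°) = (-0.5000, -0.8660); from cell (1,7)
  next x-line at t=1.4200, next y-line at t=0.4272; Δt_x=2.0000, Δt_y=1.1547
    y: enter (1,6) at t=0.4272
    x: enter (0,6) at t=1.4200 ← occupied
  → r_5 = 1.4200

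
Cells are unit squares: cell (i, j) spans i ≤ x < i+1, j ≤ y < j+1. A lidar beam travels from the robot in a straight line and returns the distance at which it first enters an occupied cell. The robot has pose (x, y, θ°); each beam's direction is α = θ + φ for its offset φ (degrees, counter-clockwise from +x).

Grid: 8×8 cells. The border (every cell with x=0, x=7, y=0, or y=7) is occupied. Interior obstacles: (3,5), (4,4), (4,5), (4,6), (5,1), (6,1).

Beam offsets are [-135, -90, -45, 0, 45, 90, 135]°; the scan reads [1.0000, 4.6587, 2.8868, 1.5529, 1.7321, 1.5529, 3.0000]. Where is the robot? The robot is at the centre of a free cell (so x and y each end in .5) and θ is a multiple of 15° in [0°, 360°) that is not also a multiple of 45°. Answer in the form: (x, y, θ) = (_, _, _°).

Candidates: 30 free-cell centres × 16 headings = 480 poses. Raycast each; keep the one whose scan matches to 4 dp.
  (6.5, 2.5, 30°): beam 1 = 0.5176 ≠ 1.0000 ✗
  (5.5, 3.5, 195°): beam 1 = 3.0000 ≠ 1.0000 ✗
  (6.5, 2.5, 165°): beam 1 = 0.5774 ≠ 1.0000 ✗
  (2.5, 2.5, 255°): beam 1 = 3.0000 ≠ 1.0000 ✗
  …
  (5.5, 3.5, 285°): r_1=1.0000, r_2=4.6587, r_3=2.8868, r_4=1.5529, r_5=1.7321, r_6=1.5529, r_7=3.0000 — all match ✓
No second candidate reproduces the full scan.

(x, y, θ) = (5.5, 3.5, 285°)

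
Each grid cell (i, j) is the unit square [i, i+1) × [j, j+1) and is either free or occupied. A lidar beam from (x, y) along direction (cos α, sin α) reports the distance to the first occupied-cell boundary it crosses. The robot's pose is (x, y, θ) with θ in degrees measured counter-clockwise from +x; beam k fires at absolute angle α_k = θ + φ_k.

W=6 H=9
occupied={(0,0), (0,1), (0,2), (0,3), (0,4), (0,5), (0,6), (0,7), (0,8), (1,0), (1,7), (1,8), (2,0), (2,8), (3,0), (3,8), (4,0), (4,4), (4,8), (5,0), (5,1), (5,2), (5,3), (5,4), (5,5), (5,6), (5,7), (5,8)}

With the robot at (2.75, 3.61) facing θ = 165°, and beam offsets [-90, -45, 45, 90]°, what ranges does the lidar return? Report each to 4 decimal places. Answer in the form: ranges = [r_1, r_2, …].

beam 1: φ=-90°, α=75°
  direction (0.2588, 0.9659); cell (2,3); t to first gridline: x 0.9659, y 0.4038 (then +3.8637 / +1.0353)
    (2,4) via y @ 0.4038
    (3,4) via x @ 0.9659
    (3,5) via y @ 1.4390
    (3,6) via y @ 2.4743
    (3,7) via y @ 3.5096
    (3,8) via y @ 4.5449  # hit
  → r_1 = 4.5449
beam 2: φ=-45°, α=120°
  direction (-0.5000, 0.8660); cell (2,3); t to first gridline: x 1.5000, y 0.4503 (then +2.0000 / +1.1547)
    (2,4) via y @ 0.4503
    (1,4) via x @ 1.5000
    (1,5) via y @ 1.6050
    (1,6) via y @ 2.7597
    (0,6) via x @ 3.5000  # hit
  → r_2 = 3.5000
beam 3: φ=45°, α=210°
  direction (-0.8660, -0.5000); cell (2,3); t to first gridline: x 0.8660, y 1.2200 (then +1.1547 / +2.0000)
    (1,3) via x @ 0.8660
    (1,2) via y @ 1.2200
    (0,2) via x @ 2.0207  # hit
  → r_3 = 2.0207
beam 4: φ=90°, α=255°
  direction (-0.2588, -0.9659); cell (2,3); t to first gridline: x 2.8978, y 0.6315 (then +3.8637 / +1.0353)
    (2,2) via y @ 0.6315
    (2,1) via y @ 1.6668
    (2,0) via y @ 2.7021  # hit
  → r_4 = 2.7021

ranges = [4.5449, 3.5000, 2.0207, 2.7021]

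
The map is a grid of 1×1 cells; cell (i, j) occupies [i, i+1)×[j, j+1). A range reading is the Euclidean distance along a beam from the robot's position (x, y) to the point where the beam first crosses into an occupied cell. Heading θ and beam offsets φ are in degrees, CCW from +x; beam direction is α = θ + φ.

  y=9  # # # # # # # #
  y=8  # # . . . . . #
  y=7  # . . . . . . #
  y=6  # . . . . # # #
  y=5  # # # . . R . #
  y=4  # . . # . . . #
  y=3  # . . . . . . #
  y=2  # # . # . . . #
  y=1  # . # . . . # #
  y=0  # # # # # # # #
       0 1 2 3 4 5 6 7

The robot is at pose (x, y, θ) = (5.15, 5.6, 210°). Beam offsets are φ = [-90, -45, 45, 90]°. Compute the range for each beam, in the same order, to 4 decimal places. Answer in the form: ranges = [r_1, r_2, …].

ranges = [3.9260, 4.2964, 4.7623, 3.7000]

beam 1: φ=-90°, α=120°
  direction (-0.5000, 0.8660); cell (5,5); t to first gridline: x 0.3000, y 0.4619 (then +2.0000 / +1.1547)
    (4,5) via x @ 0.3000
    (4,6) via y @ 0.4619
    (4,7) via y @ 1.6166
    (3,7) via x @ 2.3000
    (3,8) via y @ 2.7713
    (3,9) via y @ 3.9260  # hit
  → r_1 = 3.9260
beam 2: φ=-45°, α=165°
  direction (-0.9659, 0.2588); cell (5,5); t to first gridline: x 0.1553, y 1.5455 (then +1.0353 / +3.8637)
    (4,5) via x @ 0.1553
    (3,5) via x @ 1.1906
    (3,6) via y @ 1.5455
    (2,6) via x @ 2.2258
    (1,6) via x @ 3.2611
    (0,6) via x @ 4.2964  # hit
  → r_2 = 4.2964
beam 3: φ=45°, α=255°
  direction (-0.2588, -0.9659); cell (5,5); t to first gridline: x 0.5796, y 0.6212 (then +3.8637 / +1.0353)
    (4,5) via x @ 0.5796
    (4,4) via y @ 0.6212
    (4,3) via y @ 1.6564
    (4,2) via y @ 2.6917
    (4,1) via y @ 3.7270
    (3,1) via x @ 4.4433
    (3,0) via y @ 4.7623  # hit
  → r_3 = 4.7623
beam 4: φ=90°, α=300°
  direction (0.5000, -0.8660); cell (5,5); t to first gridline: x 1.7000, y 0.6928 (then +2.0000 / +1.1547)
    (5,4) via y @ 0.6928
    (6,4) via x @ 1.7000
    (6,3) via y @ 1.8475
    (6,2) via y @ 3.0022
    (7,2) via x @ 3.7000  # hit
  → r_4 = 3.7000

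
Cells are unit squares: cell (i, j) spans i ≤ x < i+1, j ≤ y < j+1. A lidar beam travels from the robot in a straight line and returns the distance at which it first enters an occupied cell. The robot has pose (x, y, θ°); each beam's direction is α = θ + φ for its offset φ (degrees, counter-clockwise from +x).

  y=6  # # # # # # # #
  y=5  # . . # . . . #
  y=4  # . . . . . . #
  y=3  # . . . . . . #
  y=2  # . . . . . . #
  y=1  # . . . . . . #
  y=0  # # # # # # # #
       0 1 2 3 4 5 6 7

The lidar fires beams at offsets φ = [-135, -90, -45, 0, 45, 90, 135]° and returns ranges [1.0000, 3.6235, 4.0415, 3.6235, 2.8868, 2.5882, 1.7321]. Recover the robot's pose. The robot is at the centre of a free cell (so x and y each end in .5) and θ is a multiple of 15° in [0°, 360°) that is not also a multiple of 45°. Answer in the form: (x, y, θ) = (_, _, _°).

Enumerate (i+0.5, j+0.5, θ) over the 29 free cells and 16 admissible headings. For each, cast all 7 beams and compare to the given ranges.
  (6.5, 4.5, 300°): beam 1 = 2.5882 ≠ 1.0000 ✗
  (5.5, 2.5, 60°): beam 1 = 1.5529 ≠ 1.0000 ✗
  (4.5, 1.5, 165°): beam 1 = 2.8868 ≠ 1.0000 ✗
  (2.5, 4.5, 300°): beam 1 = 1.5529 ≠ 1.0000 ✗
  …
  (4.5, 4.5, 285°): r_1=1.0000, r_2=3.6235, r_3=4.0415, r_4=3.6235, r_5=2.8868, r_6=2.5882, r_7=1.7321 — all match ✓
Unique over the lattice → pose = (4.5, 4.5, 285°).

(x, y, θ) = (4.5, 4.5, 285°)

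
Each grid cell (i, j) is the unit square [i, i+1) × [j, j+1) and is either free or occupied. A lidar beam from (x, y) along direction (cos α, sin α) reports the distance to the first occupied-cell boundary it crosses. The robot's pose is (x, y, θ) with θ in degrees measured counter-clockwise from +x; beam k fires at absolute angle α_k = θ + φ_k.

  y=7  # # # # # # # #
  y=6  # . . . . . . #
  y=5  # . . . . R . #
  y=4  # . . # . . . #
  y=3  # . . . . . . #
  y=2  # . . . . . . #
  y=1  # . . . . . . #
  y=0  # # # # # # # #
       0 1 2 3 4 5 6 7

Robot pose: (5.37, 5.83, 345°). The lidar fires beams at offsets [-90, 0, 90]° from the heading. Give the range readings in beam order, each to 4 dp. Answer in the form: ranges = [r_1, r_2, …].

beam 1: φ=-90°, α=255°
  d=(-0.2588,-0.9659)  start (5,5)  tX=1.4296 tY=0.8593  stride 1/|dx|=3.8637 1/|dy|=1.0353
    cross y-line → (5,4), t=0.8593
    cross x-line → (4,4), t=1.4296
    cross y-line → (4,3), t=1.8946
    cross y-line → (4,2), t=2.9298
    cross y-line → (4,1), t=3.9651
    cross y-line → (4,0), t=5.0004 (wall)
  → r_1 = 5.0004
beam 2: φ=0°, α=345°
  d=(0.9659,-0.2588)  start (5,5)  tX=0.6522 tY=3.2069  stride 1/|dx|=1.0353 1/|dy|=3.8637
    cross x-line → (6,5), t=0.6522
    cross x-line → (7,5), t=1.6875 (wall)
  → r_2 = 1.6875
beam 3: φ=90°, α=75°
  d=(0.2588,0.9659)  start (5,5)  tX=2.4341 tY=0.1760  stride 1/|dx|=3.8637 1/|dy|=1.0353
    cross y-line → (5,6), t=0.1760
    cross y-line → (5,7), t=1.2113 (wall)
  → r_3 = 1.2113

ranges = [5.0004, 1.6875, 1.2113]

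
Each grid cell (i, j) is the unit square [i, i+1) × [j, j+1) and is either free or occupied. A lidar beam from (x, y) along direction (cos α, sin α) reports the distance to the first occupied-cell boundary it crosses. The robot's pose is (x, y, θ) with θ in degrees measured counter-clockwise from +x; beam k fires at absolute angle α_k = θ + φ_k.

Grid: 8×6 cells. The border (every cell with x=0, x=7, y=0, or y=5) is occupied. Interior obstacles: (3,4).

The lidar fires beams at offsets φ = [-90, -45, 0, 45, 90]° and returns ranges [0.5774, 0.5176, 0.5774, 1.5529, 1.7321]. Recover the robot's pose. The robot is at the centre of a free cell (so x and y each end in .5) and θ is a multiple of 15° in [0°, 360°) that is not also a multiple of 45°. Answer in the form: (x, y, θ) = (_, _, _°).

(x, y, θ) = (2.5, 4.5, 120°)

Enumerate (i+0.5, j+0.5, θ) over the 23 free cells and 16 admissible headings. For each, cast all 5 beams and compare to the given ranges.
  (2.5, 2.5, 285°): beam 1 = 1.5529 ≠ 0.5774 ✗
  (5.5, 2.5, 105°): beam 1 = 1.5529 ≠ 0.5774 ✗
  (3.5, 2.5, 120°): beam 1 = 4.0415 ≠ 0.5774 ✗
  (4.5, 3.5, 285°): beam 1 = 3.6235 ≠ 0.5774 ✗
  (5.5, 2.5, 150°): beam 1 = 2.8868 ≠ 0.5774 ✗
  …
  (2.5, 4.5, 120°): r_1=0.5774, r_2=0.5176, r_3=0.5774, r_4=1.5529, r_5=1.7321 — all match ✓
Unique over the lattice → pose = (2.5, 4.5, 120°).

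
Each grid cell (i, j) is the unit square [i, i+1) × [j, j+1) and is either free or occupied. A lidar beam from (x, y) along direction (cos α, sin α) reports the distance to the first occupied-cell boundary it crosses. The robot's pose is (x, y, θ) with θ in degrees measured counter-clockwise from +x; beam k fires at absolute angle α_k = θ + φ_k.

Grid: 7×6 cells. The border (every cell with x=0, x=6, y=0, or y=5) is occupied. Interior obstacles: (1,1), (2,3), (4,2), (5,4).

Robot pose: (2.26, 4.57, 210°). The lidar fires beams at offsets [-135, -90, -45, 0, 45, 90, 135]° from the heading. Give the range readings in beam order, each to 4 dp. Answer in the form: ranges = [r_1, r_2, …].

ranges = [0.4452, 0.4965, 1.3044, 1.4549, 0.5901, 0.6582, 3.8719]

beam 1: φ=-135°, α=75°
  direction (0.2588, 0.9659); cell (2,4); t to first gridline: x 2.8591, y 0.4452 (then +3.8637 / +1.0353)
    (2,5) via y @ 0.4452  # hit
  → r_1 = 0.4452
beam 2: φ=-90°, α=120°
  direction (-0.5000, 0.8660); cell (2,4); t to first gridline: x 0.5200, y 0.4965 (then +2.0000 / +1.1547)
    (2,5) via y @ 0.4965  # hit
  → r_2 = 0.4965
beam 3: φ=-45°, α=165°
  direction (-0.9659, 0.2588); cell (2,4); t to first gridline: x 0.2692, y 1.6614 (then +1.0353 / +3.8637)
    (1,4) via x @ 0.2692
    (0,4) via x @ 1.3044  # hit
  → r_3 = 1.3044
beam 4: φ=0°, α=210°
  direction (-0.8660, -0.5000); cell (2,4); t to first gridline: x 0.3002, y 1.1400 (then +1.1547 / +2.0000)
    (1,4) via x @ 0.3002
    (1,3) via y @ 1.1400
    (0,3) via x @ 1.4549  # hit
  → r_4 = 1.4549
beam 5: φ=45°, α=255°
  direction (-0.2588, -0.9659); cell (2,4); t to first gridline: x 1.0046, y 0.5901 (then +3.8637 / +1.0353)
    (2,3) via y @ 0.5901  # hit
  → r_5 = 0.5901
beam 6: φ=90°, α=300°
  direction (0.5000, -0.8660); cell (2,4); t to first gridline: x 1.4800, y 0.6582 (then +2.0000 / +1.1547)
    (2,3) via y @ 0.6582  # hit
  → r_6 = 0.6582
beam 7: φ=135°, α=345°
  direction (0.9659, -0.2588); cell (2,4); t to first gridline: x 0.7661, y 2.2023 (then +1.0353 / +3.8637)
    (3,4) via x @ 0.7661
    (4,4) via x @ 1.8014
    (4,3) via y @ 2.2023
    (5,3) via x @ 2.8367
    (6,3) via x @ 3.8719  # hit
  → r_7 = 3.8719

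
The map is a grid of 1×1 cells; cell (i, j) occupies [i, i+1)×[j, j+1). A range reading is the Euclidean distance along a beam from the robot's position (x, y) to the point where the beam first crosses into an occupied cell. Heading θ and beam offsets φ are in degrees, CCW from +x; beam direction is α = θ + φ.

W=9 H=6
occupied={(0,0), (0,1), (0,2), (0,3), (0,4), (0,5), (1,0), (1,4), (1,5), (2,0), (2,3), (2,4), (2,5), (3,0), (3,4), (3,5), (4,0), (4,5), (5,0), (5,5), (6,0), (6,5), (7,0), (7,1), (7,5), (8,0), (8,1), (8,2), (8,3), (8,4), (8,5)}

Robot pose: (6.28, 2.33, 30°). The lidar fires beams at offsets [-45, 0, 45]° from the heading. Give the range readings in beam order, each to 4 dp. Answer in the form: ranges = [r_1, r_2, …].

ranges = [1.2750, 1.9861, 2.7642]

beam 1: φ=-45°, α=345°
  direction (0.9659, -0.2588); cell (6,2); t to first gridline: x 0.7454, y 1.2750 (then +1.0353 / +3.8637)
    (7,2) via x @ 0.7454
    (7,1) via y @ 1.2750  # hit
  → r_1 = 1.2750
beam 2: φ=0°, α=30°
  direction (0.8660, 0.5000); cell (6,2); t to first gridline: x 0.8314, y 1.3400 (then +1.1547 / +2.0000)
    (7,2) via x @ 0.8314
    (7,3) via y @ 1.3400
    (8,3) via x @ 1.9861  # hit
  → r_2 = 1.9861
beam 3: φ=45°, α=75°
  direction (0.2588, 0.9659); cell (6,2); t to first gridline: x 2.7819, y 0.6936 (then +3.8637 / +1.0353)
    (6,3) via y @ 0.6936
    (6,4) via y @ 1.7289
    (6,5) via y @ 2.7642  # hit
  → r_3 = 2.7642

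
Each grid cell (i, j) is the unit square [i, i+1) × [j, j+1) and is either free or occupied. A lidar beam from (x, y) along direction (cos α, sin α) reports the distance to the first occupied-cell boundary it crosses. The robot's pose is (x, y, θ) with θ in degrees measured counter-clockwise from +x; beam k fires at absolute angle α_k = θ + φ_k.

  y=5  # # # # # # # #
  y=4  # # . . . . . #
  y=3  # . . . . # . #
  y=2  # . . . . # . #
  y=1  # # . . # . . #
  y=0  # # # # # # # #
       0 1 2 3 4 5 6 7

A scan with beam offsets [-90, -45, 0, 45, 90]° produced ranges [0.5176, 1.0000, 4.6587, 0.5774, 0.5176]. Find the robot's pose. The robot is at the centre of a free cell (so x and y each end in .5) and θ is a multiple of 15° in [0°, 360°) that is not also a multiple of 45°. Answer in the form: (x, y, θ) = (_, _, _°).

Enumerate (i+0.5, j+0.5, θ) over the 19 free cells and 16 admissible headings. For each, cast all 5 beams and compare to the given ranges.
  (2.5, 3.5, 345°): beam 1 = 1.9319 ≠ 0.5176 ✗
  (2.5, 1.5, 330°): beam 1 = 0.5774 ≠ 0.5176 ✗
  (3.5, 4.5, 30°): beam 1 = 2.8868 ≠ 0.5176 ✗
  (6.5, 2.5, 345°): beam 1 = 1.5529 ≠ 0.5176 ✗
  (1.5, 2.5, 30°): beam 1 = 0.5774 ≠ 0.5176 ✗
  …
  (5.5, 4.5, 195°): r_1=0.5176, r_2=1.0000, r_3=4.6587, r_4=0.5774, r_5=0.5176 — all match ✓
No second candidate reproduces the full scan.

(x, y, θ) = (5.5, 4.5, 195°)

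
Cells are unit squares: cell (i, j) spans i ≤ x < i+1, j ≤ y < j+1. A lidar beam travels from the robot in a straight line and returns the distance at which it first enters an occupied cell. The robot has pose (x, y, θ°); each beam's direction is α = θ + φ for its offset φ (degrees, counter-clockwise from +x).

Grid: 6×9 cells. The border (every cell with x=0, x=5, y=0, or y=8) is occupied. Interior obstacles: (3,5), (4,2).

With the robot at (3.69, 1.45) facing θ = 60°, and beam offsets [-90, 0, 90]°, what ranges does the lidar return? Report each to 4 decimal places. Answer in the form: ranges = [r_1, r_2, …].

beam 1: φ=-90°, α=330°
  direction (0.8660, -0.5000); cell (3,1); t to first gridline: x 0.3580, y 0.9000 (then +1.1547 / +2.0000)
    (4,1) via x @ 0.3580
    (4,0) via y @ 0.9000  # hit
  → r_1 = 0.9000
beam 2: φ=0°, α=60°
  direction (0.5000, 0.8660); cell (3,1); t to first gridline: x 0.6200, y 0.6351 (then +2.0000 / +1.1547)
    (4,1) via x @ 0.6200
    (4,2) via y @ 0.6351  # hit
  → r_2 = 0.6351
beam 3: φ=90°, α=150°
  direction (-0.8660, 0.5000); cell (3,1); t to first gridline: x 0.7967, y 1.1000 (then +1.1547 / +2.0000)
    (2,1) via x @ 0.7967
    (2,2) via y @ 1.1000
    (1,2) via x @ 1.9514
    (1,3) via y @ 3.1000
    (0,3) via x @ 3.1061  # hit
  → r_3 = 3.1061

ranges = [0.9000, 0.6351, 3.1061]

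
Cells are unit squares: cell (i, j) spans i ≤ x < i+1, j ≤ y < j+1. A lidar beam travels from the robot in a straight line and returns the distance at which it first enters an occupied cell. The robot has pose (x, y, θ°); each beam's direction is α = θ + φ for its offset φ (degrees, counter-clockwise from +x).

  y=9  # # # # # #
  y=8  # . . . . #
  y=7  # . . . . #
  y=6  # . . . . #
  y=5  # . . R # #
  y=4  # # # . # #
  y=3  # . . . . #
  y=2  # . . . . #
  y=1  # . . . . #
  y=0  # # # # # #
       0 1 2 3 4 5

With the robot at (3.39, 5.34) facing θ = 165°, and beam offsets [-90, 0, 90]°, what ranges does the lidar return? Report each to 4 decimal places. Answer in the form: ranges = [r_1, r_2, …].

beam 1: φ=-90°, α=75°
  d=(0.2588,0.9659)  start (3,5)  tX=2.3569 tY=0.6833  stride 1/|dx|=3.8637 1/|dy|=1.0353
    cross y-line → (3,6), t=0.6833
    cross y-line → (3,7), t=1.7186
    cross x-line → (4,7), t=2.3569
    cross y-line → (4,8), t=2.7538
    cross y-line → (4,9), t=3.7891 (wall)
  → r_1 = 3.7891
beam 2: φ=0°, α=165°
  d=(-0.9659,0.2588)  start (3,5)  tX=0.4038 tY=2.5500  stride 1/|dx|=1.0353 1/|dy|=3.8637
    cross x-line → (2,5), t=0.4038
    cross x-line → (1,5), t=1.4390
    cross x-line → (0,5), t=2.4743 (wall)
  → r_2 = 2.4743
beam 3: φ=90°, α=255°
  d=(-0.2588,-0.9659)  start (3,5)  tX=1.5068 tY=0.3520  stride 1/|dx|=3.8637 1/|dy|=1.0353
    cross y-line → (3,4), t=0.3520
    cross y-line → (3,3), t=1.3873
    cross x-line → (2,3), t=1.5068
    cross y-line → (2,2), t=2.4225
    cross y-line → (2,1), t=3.4578
    cross y-line → (2,0), t=4.4931 (wall)
  → r_3 = 4.4931

ranges = [3.7891, 2.4743, 4.4931]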